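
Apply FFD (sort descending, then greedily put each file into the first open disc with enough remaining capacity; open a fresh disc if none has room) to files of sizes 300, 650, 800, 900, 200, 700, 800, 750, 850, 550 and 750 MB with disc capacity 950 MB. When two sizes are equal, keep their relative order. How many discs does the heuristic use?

Sorted descending: 900, 850, 800, 800, 750, 750, 700, 650, 550, 300, 200.
  900 → disc 1 (new)  [load 900/950]
  850 → disc 2 (new)  [load 850/950]
  800 → disc 3 (new)  [load 800/950]
  800 → disc 4 (new)  [load 800/950]
  750 → disc 5 (new)  [load 750/950]
  750 → disc 6 (new)  [load 750/950]
  700 → disc 7 (new)  [load 700/950]
  650 → disc 8 (new)  [load 650/950]
  550 → disc 9 (new)  [load 550/950]
  300 → disc 8  [load 950/950]
  200 → disc 5  [load 950/950]
9 discs opened.

9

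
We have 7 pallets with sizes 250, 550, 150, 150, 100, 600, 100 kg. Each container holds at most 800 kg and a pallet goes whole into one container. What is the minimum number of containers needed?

Total = 600 + 550 + 250 + 150 + 150 + 100 + 100 = 1900 kg.
Lower bound: ⌈1900/800⌉ = 3 containers.
A packing using 3 containers:
  container 1: 600 + 150 = 750
  container 2: 550 + 250 = 800
  container 3: 150 + 100 + 100 = 350
This matches the lower bound, so 3 is optimal.

3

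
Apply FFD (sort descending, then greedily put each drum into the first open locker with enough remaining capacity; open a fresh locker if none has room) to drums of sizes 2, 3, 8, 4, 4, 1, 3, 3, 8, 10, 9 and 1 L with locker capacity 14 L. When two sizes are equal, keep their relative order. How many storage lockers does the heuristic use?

4

Sorted descending: 10, 9, 8, 8, 4, 4, 3, 3, 3, 2, 1, 1.
  10 → locker 1 (new)  [load 10/14]
  9 → locker 2 (new)  [load 9/14]
  8 → locker 3 (new)  [load 8/14]
  8 → locker 4 (new)  [load 8/14]
  4 → locker 1  [load 14/14]
  4 → locker 2  [load 13/14]
  3 → locker 3  [load 11/14]
  3 → locker 3  [load 14/14]
  3 → locker 4  [load 11/14]
  2 → locker 4  [load 13/14]
  1 → locker 2  [load 14/14]
  1 → locker 4  [load 14/14]
4 storage lockers opened.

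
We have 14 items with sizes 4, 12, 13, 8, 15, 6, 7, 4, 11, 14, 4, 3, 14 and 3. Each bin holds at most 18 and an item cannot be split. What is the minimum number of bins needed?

Total = 15 + 14 + 14 + 13 + 12 + 11 + 8 + 7 + 6 + 4 + 4 + 4 + 3 + 3 = 118.
Lower bound: ⌈118/18⌉ = 7 bins.
A packing using 7 bins:
  bin 1: 15 + 3 = 18
  bin 2: 14 + 4 = 18
  bin 3: 14 + 4 = 18
  bin 4: 13 + 4 = 17
  bin 5: 12 + 6 = 18
  bin 6: 11 + 7 = 18
  bin 7: 8 + 3 = 11
This matches the lower bound, so 7 is optimal.

7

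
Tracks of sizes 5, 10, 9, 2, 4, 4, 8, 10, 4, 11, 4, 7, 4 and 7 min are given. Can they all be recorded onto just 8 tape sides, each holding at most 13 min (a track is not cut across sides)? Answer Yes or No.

A valid assignment using 8 tape sides:
  side 1: 11 + 2 = 13
  side 2: 10 = 10
  side 3: 10 = 10
  side 4: 9 + 4 = 13
  side 5: 8 + 5 = 13
  side 6: 7 + 4 = 11
  side 7: 7 + 4 = 11
  side 8: 4 + 4 = 8
Every load is within 13 min, so 8 tape sides suffice.

Yes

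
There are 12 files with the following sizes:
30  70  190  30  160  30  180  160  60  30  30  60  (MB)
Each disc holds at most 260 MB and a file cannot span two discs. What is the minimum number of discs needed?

Total = 190 + 180 + 160 + 160 + 70 + 60 + 60 + 30 + 30 + 30 + 30 + 30 = 1030 MB.
Lower bound: ⌈1030/260⌉ = 4 discs.
A packing using 5 discs:
  disc 1: 190 + 70 = 260
  disc 2: 180 + 60 = 240
  disc 3: 160 + 60 + 30 = 250
  disc 4: 160 + 30 + 30 + 30 = 250
  disc 5: 30 = 30
No arrangement into 4 discs stays within capacity, so 5 is optimal.

5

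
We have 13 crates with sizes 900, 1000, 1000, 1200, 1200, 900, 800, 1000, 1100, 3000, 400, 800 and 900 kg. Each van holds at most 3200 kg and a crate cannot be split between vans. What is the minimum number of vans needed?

5

Total = 3000 + 1200 + 1200 + 1100 + 1000 + 1000 + 1000 + 900 + 900 + 900 + 800 + 800 + 400 = 14200 kg.
Lower bound: ⌈14200/3200⌉ = 5 vans.
A packing using 5 vans:
  van 1: 3000 = 3000
  van 2: 1200 + 1200 + 800 = 3200
  van 3: 1100 + 1000 + 1000 = 3100
  van 4: 1000 + 900 + 900 + 400 = 3200
  van 5: 900 + 800 = 1700
This matches the lower bound, so 5 is optimal.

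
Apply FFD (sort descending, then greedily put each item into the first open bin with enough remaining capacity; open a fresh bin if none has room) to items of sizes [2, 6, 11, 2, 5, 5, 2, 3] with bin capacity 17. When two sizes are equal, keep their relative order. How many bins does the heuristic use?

3

Sorted descending: 11, 6, 5, 5, 3, 2, 2, 2.
  11 → bin 1 (new)  [load 11/17]
  6 → bin 1  [load 17/17]
  5 → bin 2 (new)  [load 5/17]
  5 → bin 2  [load 10/17]
  3 → bin 2  [load 13/17]
  2 → bin 2  [load 15/17]
  2 → bin 2  [load 17/17]
  2 → bin 3 (new)  [load 2/17]
3 bins opened.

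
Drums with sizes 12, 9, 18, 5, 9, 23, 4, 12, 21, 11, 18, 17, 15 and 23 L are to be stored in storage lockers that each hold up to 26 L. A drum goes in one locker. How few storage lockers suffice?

Total = 23 + 23 + 21 + 18 + 18 + 17 + 15 + 12 + 12 + 11 + 9 + 9 + 5 + 4 = 197 L.
Lower bound: ⌈197/26⌉ = 8 storage lockers.
A packing using 9 storage lockers:
  locker 1: 23 = 23
  locker 2: 23 = 23
  locker 3: 21 + 5 = 26
  locker 4: 18 + 4 = 22
  locker 5: 18 = 18
  locker 6: 17 + 9 = 26
  locker 7: 15 + 11 = 26
  locker 8: 12 + 12 = 24
  locker 9: 9 = 9
No arrangement into 8 storage lockers stays within capacity, so 9 is optimal.

9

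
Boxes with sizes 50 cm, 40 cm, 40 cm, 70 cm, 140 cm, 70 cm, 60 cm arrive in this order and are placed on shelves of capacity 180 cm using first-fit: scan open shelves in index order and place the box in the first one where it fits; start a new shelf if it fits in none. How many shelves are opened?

  50 → shelf 1 (new)  [load 50/180]
  40 → shelf 1  [load 90/180]
  40 → shelf 1  [load 130/180]
  70 → shelf 2 (new)  [load 70/180]
  140 → shelf 3 (new)  [load 140/180]
  70 → shelf 2  [load 140/180]
  60 → shelf 4 (new)  [load 60/180]
4 shelves opened.

4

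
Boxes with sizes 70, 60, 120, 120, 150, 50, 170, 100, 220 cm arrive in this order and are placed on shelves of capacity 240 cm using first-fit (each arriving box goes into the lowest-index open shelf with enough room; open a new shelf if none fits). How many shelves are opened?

6

  70 → shelf 1 (new)  [load 70/240]
  60 → shelf 1  [load 130/240]
  120 → shelf 2 (new)  [load 120/240]
  120 → shelf 2  [load 240/240]
  150 → shelf 3 (new)  [load 150/240]
  50 → shelf 1  [load 180/240]
  170 → shelf 4 (new)  [load 170/240]
  100 → shelf 5 (new)  [load 100/240]
  220 → shelf 6 (new)  [load 220/240]
6 shelves opened.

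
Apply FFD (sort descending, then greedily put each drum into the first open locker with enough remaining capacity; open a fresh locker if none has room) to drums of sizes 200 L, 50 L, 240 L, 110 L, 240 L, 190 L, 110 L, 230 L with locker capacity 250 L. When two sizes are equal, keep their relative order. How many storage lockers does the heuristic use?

6

Sorted descending: 240, 240, 230, 200, 190, 110, 110, 50.
  240 → locker 1 (new)  [load 240/250]
  240 → locker 2 (new)  [load 240/250]
  230 → locker 3 (new)  [load 230/250]
  200 → locker 4 (new)  [load 200/250]
  190 → locker 5 (new)  [load 190/250]
  110 → locker 6 (new)  [load 110/250]
  110 → locker 6  [load 220/250]
  50 → locker 4  [load 250/250]
6 storage lockers opened.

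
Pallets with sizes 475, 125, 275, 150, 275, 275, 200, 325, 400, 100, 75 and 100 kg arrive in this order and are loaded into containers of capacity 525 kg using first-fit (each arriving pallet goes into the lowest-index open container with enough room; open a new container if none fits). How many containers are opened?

6

  475 → container 1 (new)  [load 475/525]
  125 → container 2 (new)  [load 125/525]
  275 → container 2  [load 400/525]
  150 → container 3 (new)  [load 150/525]
  275 → container 3  [load 425/525]
  275 → container 4 (new)  [load 275/525]
  200 → container 4  [load 475/525]
  325 → container 5 (new)  [load 325/525]
  400 → container 6 (new)  [load 400/525]
  100 → container 2  [load 500/525]
  75 → container 3  [load 500/525]
  100 → container 5  [load 425/525]
6 containers opened.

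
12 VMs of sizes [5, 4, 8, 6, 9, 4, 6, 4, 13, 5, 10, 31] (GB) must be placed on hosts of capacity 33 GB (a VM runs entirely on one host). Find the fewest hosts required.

4

Total = 31 + 13 + 10 + 9 + 8 + 6 + 6 + 5 + 5 + 4 + 4 + 4 = 105 GB.
Lower bound: ⌈105/33⌉ = 4 hosts.
A packing using 4 hosts:
  host 1: 31 = 31
  host 2: 13 + 10 + 9 = 32
  host 3: 8 + 6 + 6 + 5 + 5 = 30
  host 4: 4 + 4 + 4 = 12
This matches the lower bound, so 4 is optimal.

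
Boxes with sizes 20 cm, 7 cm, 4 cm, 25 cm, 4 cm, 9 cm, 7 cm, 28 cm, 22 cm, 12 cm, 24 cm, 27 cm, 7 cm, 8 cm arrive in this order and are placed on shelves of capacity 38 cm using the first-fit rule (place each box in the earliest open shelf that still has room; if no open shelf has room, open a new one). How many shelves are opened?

6

  20 → shelf 1 (new)  [load 20/38]
  7 → shelf 1  [load 27/38]
  4 → shelf 1  [load 31/38]
  25 → shelf 2 (new)  [load 25/38]
  4 → shelf 1  [load 35/38]
  9 → shelf 2  [load 34/38]
  7 → shelf 3 (new)  [load 7/38]
  28 → shelf 3  [load 35/38]
  22 → shelf 4 (new)  [load 22/38]
  12 → shelf 4  [load 34/38]
  24 → shelf 5 (new)  [load 24/38]
  27 → shelf 6 (new)  [load 27/38]
  7 → shelf 5  [load 31/38]
  8 → shelf 6  [load 35/38]
6 shelves opened.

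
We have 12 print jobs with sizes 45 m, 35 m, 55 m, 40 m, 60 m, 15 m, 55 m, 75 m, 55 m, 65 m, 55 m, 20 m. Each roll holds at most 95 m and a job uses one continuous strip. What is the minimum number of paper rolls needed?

8

Total = 75 + 65 + 60 + 55 + 55 + 55 + 55 + 45 + 40 + 35 + 20 + 15 = 575 m.
Lower bound: ⌈575/95⌉ = 7 paper rolls.
A packing using 8 paper rolls:
  roll 1: 75 + 20 = 95
  roll 2: 65 + 15 = 80
  roll 3: 60 + 35 = 95
  roll 4: 55 + 40 = 95
  roll 5: 55 = 55
  roll 6: 55 = 55
  roll 7: 55 = 55
  roll 8: 45 = 45
No arrangement into 7 paper rolls stays within capacity, so 8 is optimal.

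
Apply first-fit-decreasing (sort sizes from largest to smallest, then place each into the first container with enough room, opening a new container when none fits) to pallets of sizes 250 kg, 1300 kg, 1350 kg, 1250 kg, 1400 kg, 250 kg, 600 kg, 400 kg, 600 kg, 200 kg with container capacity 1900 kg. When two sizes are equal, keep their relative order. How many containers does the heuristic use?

5

Sorted descending: 1400, 1350, 1300, 1250, 600, 600, 400, 250, 250, 200.
  1400 → container 1 (new)  [load 1400/1900]
  1350 → container 2 (new)  [load 1350/1900]
  1300 → container 3 (new)  [load 1300/1900]
  1250 → container 4 (new)  [load 1250/1900]
  600 → container 3  [load 1900/1900]
  600 → container 4  [load 1850/1900]
  400 → container 1  [load 1800/1900]
  250 → container 2  [load 1600/1900]
  250 → container 2  [load 1850/1900]
  200 → container 5 (new)  [load 200/1900]
5 containers opened.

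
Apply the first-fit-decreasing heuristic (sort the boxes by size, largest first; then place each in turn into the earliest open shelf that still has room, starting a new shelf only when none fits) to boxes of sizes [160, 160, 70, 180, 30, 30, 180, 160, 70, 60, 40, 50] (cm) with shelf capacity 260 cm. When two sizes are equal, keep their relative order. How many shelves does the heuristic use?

Sorted descending: 180, 180, 160, 160, 160, 70, 70, 60, 50, 40, 30, 30.
  180 → shelf 1 (new)  [load 180/260]
  180 → shelf 2 (new)  [load 180/260]
  160 → shelf 3 (new)  [load 160/260]
  160 → shelf 4 (new)  [load 160/260]
  160 → shelf 5 (new)  [load 160/260]
  70 → shelf 1  [load 250/260]
  70 → shelf 2  [load 250/260]
  60 → shelf 3  [load 220/260]
  50 → shelf 4  [load 210/260]
  40 → shelf 3  [load 260/260]
  30 → shelf 4  [load 240/260]
  30 → shelf 5  [load 190/260]
5 shelves opened.

5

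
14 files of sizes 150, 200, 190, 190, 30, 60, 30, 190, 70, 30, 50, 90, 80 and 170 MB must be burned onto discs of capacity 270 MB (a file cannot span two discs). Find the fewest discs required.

Total = 200 + 190 + 190 + 190 + 170 + 150 + 90 + 80 + 70 + 60 + 50 + 30 + 30 + 30 = 1530 MB.
Lower bound: ⌈1530/270⌉ = 6 discs.
A packing using 6 discs:
  disc 1: 200 + 70 = 270
  disc 2: 190 + 80 = 270
  disc 3: 190 + 60 = 250
  disc 4: 190 + 50 + 30 = 270
  disc 5: 170 + 90 = 260
  disc 6: 150 + 30 + 30 = 210
This matches the lower bound, so 6 is optimal.

6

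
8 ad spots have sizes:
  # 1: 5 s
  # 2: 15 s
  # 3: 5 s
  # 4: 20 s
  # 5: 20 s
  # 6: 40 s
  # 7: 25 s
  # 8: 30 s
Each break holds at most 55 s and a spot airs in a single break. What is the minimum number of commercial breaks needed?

Total = 40 + 30 + 25 + 20 + 20 + 15 + 5 + 5 = 160 s.
Lower bound: ⌈160/55⌉ = 3 commercial breaks.
A packing using 3 commercial breaks:
  break 1: 40 + 15 = 55
  break 2: 30 + 25 = 55
  break 3: 20 + 20 + 5 + 5 = 50
This matches the lower bound, so 3 is optimal.

3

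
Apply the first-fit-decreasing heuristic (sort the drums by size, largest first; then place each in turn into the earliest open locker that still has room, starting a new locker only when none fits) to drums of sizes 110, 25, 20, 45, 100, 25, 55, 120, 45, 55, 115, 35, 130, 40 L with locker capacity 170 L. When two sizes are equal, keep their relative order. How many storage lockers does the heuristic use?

6

Sorted descending: 130, 120, 115, 110, 100, 55, 55, 45, 45, 40, 35, 25, 25, 20.
  130 → locker 1 (new)  [load 130/170]
  120 → locker 2 (new)  [load 120/170]
  115 → locker 3 (new)  [load 115/170]
  110 → locker 4 (new)  [load 110/170]
  100 → locker 5 (new)  [load 100/170]
  55 → locker 3  [load 170/170]
  55 → locker 4  [load 165/170]
  45 → locker 2  [load 165/170]
  45 → locker 5  [load 145/170]
  40 → locker 1  [load 170/170]
  35 → locker 6 (new)  [load 35/170]
  25 → locker 5  [load 170/170]
  25 → locker 6  [load 60/170]
  20 → locker 6  [load 80/170]
6 storage lockers opened.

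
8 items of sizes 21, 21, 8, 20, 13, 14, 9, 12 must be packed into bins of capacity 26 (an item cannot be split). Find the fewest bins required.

6

Total = 21 + 21 + 20 + 14 + 13 + 12 + 9 + 8 = 118.
Lower bound: ⌈118/26⌉ = 5 bins.
A packing using 6 bins:
  bin 1: 21 = 21
  bin 2: 21 = 21
  bin 3: 20 = 20
  bin 4: 14 + 12 = 26
  bin 5: 13 + 9 = 22
  bin 6: 8 = 8
No arrangement into 5 bins stays within capacity, so 6 is optimal.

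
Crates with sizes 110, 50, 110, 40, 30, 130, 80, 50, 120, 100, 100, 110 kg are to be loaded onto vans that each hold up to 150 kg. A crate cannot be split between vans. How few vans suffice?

8

Total = 130 + 120 + 110 + 110 + 110 + 100 + 100 + 80 + 50 + 50 + 40 + 30 = 1030 kg.
Lower bound: ⌈1030/150⌉ = 7 vans.
Also, 8 crates each exceed 75 kg, and no two of those can share a van, so at least 8 vans are needed.
A packing using 8 vans:
  van 1: 130 = 130
  van 2: 120 + 30 = 150
  van 3: 110 + 40 = 150
  van 4: 110 = 110
  van 5: 110 = 110
  van 6: 100 + 50 = 150
  van 7: 100 + 50 = 150
  van 8: 80 = 80
This matches the lower bound, so 8 is optimal.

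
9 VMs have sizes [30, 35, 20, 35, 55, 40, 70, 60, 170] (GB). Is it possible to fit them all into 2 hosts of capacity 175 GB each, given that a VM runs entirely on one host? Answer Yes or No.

Total = 515 GB; ⌈515/175⌉ = 3.
At least 3 hosts are required, but only 2 are allowed.

No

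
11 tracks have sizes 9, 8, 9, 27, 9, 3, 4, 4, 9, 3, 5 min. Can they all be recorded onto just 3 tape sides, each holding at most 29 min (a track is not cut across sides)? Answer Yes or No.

No

Total = 90 min; ⌈90/29⌉ = 4.
At least 4 tape sides are required, but only 3 are allowed.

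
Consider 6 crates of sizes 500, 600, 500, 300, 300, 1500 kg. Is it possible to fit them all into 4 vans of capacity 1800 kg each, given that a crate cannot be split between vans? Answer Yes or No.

A valid assignment using 3 vans:
  van 1: 1500 + 300 = 1800
  van 2: 600 + 500 + 500 = 1600
  van 3: 300 = 300
That uses only 3 ≤ 4, so 4 vans are enough.

Yes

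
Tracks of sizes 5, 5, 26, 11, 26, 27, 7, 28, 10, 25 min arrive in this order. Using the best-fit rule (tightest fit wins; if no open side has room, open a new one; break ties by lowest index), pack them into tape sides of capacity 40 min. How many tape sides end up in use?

  5 → side 1 (new)  [load 5/40]
  5 → side 1  [load 10/40]
  26 → side 1  [load 36/40]
  11 → side 2 (new)  [load 11/40]
  26 → side 2  [load 37/40]
  27 → side 3 (new)  [load 27/40]
  7 → side 3  [load 34/40]
  28 → side 4 (new)  [load 28/40]
  10 → side 4  [load 38/40]
  25 → side 5 (new)  [load 25/40]
5 tape sides opened.

5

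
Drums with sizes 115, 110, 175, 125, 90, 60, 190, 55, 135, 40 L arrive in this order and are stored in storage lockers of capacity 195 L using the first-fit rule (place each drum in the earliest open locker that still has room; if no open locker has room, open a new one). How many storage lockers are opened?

  115 → locker 1 (new)  [load 115/195]
  110 → locker 2 (new)  [load 110/195]
  175 → locker 3 (new)  [load 175/195]
  125 → locker 4 (new)  [load 125/195]
  90 → locker 5 (new)  [load 90/195]
  60 → locker 1  [load 175/195]
  190 → locker 6 (new)  [load 190/195]
  55 → locker 2  [load 165/195]
  135 → locker 7 (new)  [load 135/195]
  40 → locker 4  [load 165/195]
7 storage lockers opened.

7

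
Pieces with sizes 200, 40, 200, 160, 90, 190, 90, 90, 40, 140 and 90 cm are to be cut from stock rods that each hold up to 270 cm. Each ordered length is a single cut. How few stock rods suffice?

Total = 200 + 200 + 190 + 160 + 140 + 90 + 90 + 90 + 90 + 40 + 40 = 1330 cm.
Lower bound: ⌈1330/270⌉ = 5 stock rods.
A packing using 6 stock rods:
  stock rod 1: 200 + 40 = 240
  stock rod 2: 200 + 40 = 240
  stock rod 3: 190 = 190
  stock rod 4: 160 + 90 = 250
  stock rod 5: 140 + 90 = 230
  stock rod 6: 90 + 90 = 180
No arrangement into 5 stock rods stays within capacity, so 6 is optimal.

6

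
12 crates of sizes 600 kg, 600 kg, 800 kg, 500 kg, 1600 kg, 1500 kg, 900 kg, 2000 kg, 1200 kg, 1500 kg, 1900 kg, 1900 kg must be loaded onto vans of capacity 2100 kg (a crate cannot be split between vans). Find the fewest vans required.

8

Total = 2000 + 1900 + 1900 + 1600 + 1500 + 1500 + 1200 + 900 + 800 + 600 + 600 + 500 = 15000 kg.
Lower bound: ⌈15000/2100⌉ = 8 vans.
A packing using 8 vans:
  van 1: 2000 = 2000
  van 2: 1900 = 1900
  van 3: 1900 = 1900
  van 4: 1600 + 500 = 2100
  van 5: 1500 + 600 = 2100
  van 6: 1500 + 600 = 2100
  van 7: 1200 + 900 = 2100
  van 8: 800 = 800
This matches the lower bound, so 8 is optimal.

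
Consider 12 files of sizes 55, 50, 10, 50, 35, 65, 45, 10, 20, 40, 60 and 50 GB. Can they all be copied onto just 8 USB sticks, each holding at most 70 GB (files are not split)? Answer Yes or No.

No

Total = 490 GB; ⌈490/70⌉ = 7.
8 files each exceed half the capacity and cannot share a USB stick, forcing at least 8 USB sticks.
The bound of 8 does not rule out 8, but exhaustive search shows no assignment into 8 USB sticks of capacity 70 GB exists — the minimum is 9.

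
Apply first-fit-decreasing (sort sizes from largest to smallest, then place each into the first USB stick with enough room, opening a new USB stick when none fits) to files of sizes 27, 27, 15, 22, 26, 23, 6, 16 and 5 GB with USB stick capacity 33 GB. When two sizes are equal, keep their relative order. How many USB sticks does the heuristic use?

6

Sorted descending: 27, 27, 26, 23, 22, 16, 15, 6, 5.
  27 → USB stick 1 (new)  [load 27/33]
  27 → USB stick 2 (new)  [load 27/33]
  26 → USB stick 3 (new)  [load 26/33]
  23 → USB stick 4 (new)  [load 23/33]
  22 → USB stick 5 (new)  [load 22/33]
  16 → USB stick 6 (new)  [load 16/33]
  15 → USB stick 6  [load 31/33]
  6 → USB stick 1  [load 33/33]
  5 → USB stick 2  [load 32/33]
6 USB sticks opened.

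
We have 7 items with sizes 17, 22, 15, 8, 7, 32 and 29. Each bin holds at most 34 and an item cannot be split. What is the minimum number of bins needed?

Total = 32 + 29 + 22 + 17 + 15 + 8 + 7 = 130.
Lower bound: ⌈130/34⌉ = 4 bins.
A packing using 5 bins:
  bin 1: 32 = 32
  bin 2: 29 = 29
  bin 3: 22 + 8 = 30
  bin 4: 17 + 15 = 32
  bin 5: 7 = 7
No arrangement into 4 bins stays within capacity, so 5 is optimal.

5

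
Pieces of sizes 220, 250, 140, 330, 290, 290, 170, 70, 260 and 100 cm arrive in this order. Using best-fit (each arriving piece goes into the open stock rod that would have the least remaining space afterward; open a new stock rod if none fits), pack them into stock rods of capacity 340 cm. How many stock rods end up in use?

  220 → stock rod 1 (new)  [load 220/340]
  250 → stock rod 2 (new)  [load 250/340]
  140 → stock rod 3 (new)  [load 140/340]
  330 → stock rod 4 (new)  [load 330/340]
  290 → stock rod 5 (new)  [load 290/340]
  290 → stock rod 6 (new)  [load 290/340]
  170 → stock rod 3  [load 310/340]
  70 → stock rod 2  [load 320/340]
  260 → stock rod 7 (new)  [load 260/340]
  100 → stock rod 1  [load 320/340]
7 stock rods opened.

7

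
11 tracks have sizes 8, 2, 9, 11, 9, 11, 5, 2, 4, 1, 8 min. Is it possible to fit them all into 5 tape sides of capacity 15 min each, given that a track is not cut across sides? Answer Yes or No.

Total = 70 min; ⌈70/15⌉ = 5.
6 tracks each exceed half the capacity and cannot share a side, forcing at least 6 tape sides.
At least 6 tape sides are required, but only 5 are allowed.

No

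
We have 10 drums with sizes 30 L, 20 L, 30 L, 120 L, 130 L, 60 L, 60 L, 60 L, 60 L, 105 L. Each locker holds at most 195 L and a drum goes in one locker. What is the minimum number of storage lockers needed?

Total = 130 + 120 + 105 + 60 + 60 + 60 + 60 + 30 + 30 + 20 = 675 L.
Lower bound: ⌈675/195⌉ = 4 storage lockers.
A packing using 4 storage lockers:
  locker 1: 130 + 60 = 190
  locker 2: 120 + 60 = 180
  locker 3: 105 + 60 + 30 = 195
  locker 4: 60 + 30 + 20 = 110
This matches the lower bound, so 4 is optimal.

4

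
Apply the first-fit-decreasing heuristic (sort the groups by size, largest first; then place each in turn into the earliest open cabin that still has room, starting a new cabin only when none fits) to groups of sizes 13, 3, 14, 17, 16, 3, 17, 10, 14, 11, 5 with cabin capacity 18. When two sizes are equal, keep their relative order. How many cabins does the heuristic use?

8

Sorted descending: 17, 17, 16, 14, 14, 13, 11, 10, 5, 3, 3.
  17 → cabin 1 (new)  [load 17/18]
  17 → cabin 2 (new)  [load 17/18]
  16 → cabin 3 (new)  [load 16/18]
  14 → cabin 4 (new)  [load 14/18]
  14 → cabin 5 (new)  [load 14/18]
  13 → cabin 6 (new)  [load 13/18]
  11 → cabin 7 (new)  [load 11/18]
  10 → cabin 8 (new)  [load 10/18]
  5 → cabin 6  [load 18/18]
  3 → cabin 4  [load 17/18]
  3 → cabin 5  [load 17/18]
8 cabins opened.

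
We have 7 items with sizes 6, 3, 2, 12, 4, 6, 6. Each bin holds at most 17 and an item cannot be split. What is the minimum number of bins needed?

Total = 12 + 6 + 6 + 6 + 4 + 3 + 2 = 39.
Lower bound: ⌈39/17⌉ = 3 bins.
A packing using 3 bins:
  bin 1: 12 + 4 = 16
  bin 2: 6 + 6 + 3 + 2 = 17
  bin 3: 6 = 6
This matches the lower bound, so 3 is optimal.

3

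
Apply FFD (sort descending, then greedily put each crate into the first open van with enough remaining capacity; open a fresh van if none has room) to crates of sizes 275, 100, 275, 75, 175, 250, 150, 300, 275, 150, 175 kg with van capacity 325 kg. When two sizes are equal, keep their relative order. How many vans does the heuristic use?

Sorted descending: 300, 275, 275, 275, 250, 175, 175, 150, 150, 100, 75.
  300 → van 1 (new)  [load 300/325]
  275 → van 2 (new)  [load 275/325]
  275 → van 3 (new)  [load 275/325]
  275 → van 4 (new)  [load 275/325]
  250 → van 5 (new)  [load 250/325]
  175 → van 6 (new)  [load 175/325]
  175 → van 7 (new)  [load 175/325]
  150 → van 6  [load 325/325]
  150 → van 7  [load 325/325]
  100 → van 8 (new)  [load 100/325]
  75 → van 5  [load 325/325]
8 vans opened.

8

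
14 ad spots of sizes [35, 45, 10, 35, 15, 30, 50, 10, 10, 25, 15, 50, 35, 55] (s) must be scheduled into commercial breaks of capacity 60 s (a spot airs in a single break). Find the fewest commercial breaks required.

8

Total = 55 + 50 + 50 + 45 + 35 + 35 + 35 + 30 + 25 + 15 + 15 + 10 + 10 + 10 = 420 s.
Lower bound: ⌈420/60⌉ = 7 commercial breaks.
A packing using 8 commercial breaks:
  break 1: 55 = 55
  break 2: 50 + 10 = 60
  break 3: 50 + 10 = 60
  break 4: 45 + 15 = 60
  break 5: 35 + 25 = 60
  break 6: 35 + 15 + 10 = 60
  break 7: 35 = 35
  break 8: 30 = 30
No arrangement into 7 commercial breaks stays within capacity, so 8 is optimal.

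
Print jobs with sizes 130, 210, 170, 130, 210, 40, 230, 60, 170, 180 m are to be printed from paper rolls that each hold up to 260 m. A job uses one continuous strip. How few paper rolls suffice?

Total = 230 + 210 + 210 + 180 + 170 + 170 + 130 + 130 + 60 + 40 = 1530 m.
Lower bound: ⌈1530/260⌉ = 6 paper rolls.
A packing using 7 paper rolls:
  roll 1: 230 = 230
  roll 2: 210 + 40 = 250
  roll 3: 210 = 210
  roll 4: 180 + 60 = 240
  roll 5: 170 = 170
  roll 6: 170 = 170
  roll 7: 130 + 130 = 260
No arrangement into 6 paper rolls stays within capacity, so 7 is optimal.

7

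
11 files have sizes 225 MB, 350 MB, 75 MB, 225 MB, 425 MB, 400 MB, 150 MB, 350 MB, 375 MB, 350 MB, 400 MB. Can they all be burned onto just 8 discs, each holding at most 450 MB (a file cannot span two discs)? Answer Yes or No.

No

Total = 3325 MB; ⌈3325/450⌉ = 8.
The bound of 8 does not rule out 8, but exhaustive search shows no assignment into 8 discs of capacity 450 MB exists — the minimum is 9.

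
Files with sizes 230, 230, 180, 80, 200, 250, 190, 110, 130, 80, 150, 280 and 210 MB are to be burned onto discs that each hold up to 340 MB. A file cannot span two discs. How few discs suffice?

8

Total = 280 + 250 + 230 + 230 + 210 + 200 + 190 + 180 + 150 + 130 + 110 + 80 + 80 = 2320 MB.
Lower bound: ⌈2320/340⌉ = 7 discs.
Also, 8 files each exceed 170 MB, and no two of those can share a disc, so at least 8 discs are needed.
A packing using 8 discs:
  disc 1: 280 = 280
  disc 2: 250 + 80 = 330
  disc 3: 230 + 110 = 340
  disc 4: 230 + 80 = 310
  disc 5: 210 + 130 = 340
  disc 6: 200 = 200
  disc 7: 190 + 150 = 340
  disc 8: 180 = 180
This matches the lower bound, so 8 is optimal.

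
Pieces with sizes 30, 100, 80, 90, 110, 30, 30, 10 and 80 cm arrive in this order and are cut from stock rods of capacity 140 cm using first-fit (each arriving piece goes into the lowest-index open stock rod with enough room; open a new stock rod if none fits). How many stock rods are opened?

5

  30 → stock rod 1 (new)  [load 30/140]
  100 → stock rod 1  [load 130/140]
  80 → stock rod 2 (new)  [load 80/140]
  90 → stock rod 3 (new)  [load 90/140]
  110 → stock rod 4 (new)  [load 110/140]
  30 → stock rod 2  [load 110/140]
  30 → stock rod 2  [load 140/140]
  10 → stock rod 1  [load 140/140]
  80 → stock rod 5 (new)  [load 80/140]
5 stock rods opened.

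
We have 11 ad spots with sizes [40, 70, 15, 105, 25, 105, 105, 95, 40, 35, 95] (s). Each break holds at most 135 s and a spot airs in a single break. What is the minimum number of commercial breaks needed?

6

Total = 105 + 105 + 105 + 95 + 95 + 70 + 40 + 40 + 35 + 25 + 15 = 730 s.
Lower bound: ⌈730/135⌉ = 6 commercial breaks.
A packing using 6 commercial breaks:
  break 1: 105 + 25 = 130
  break 2: 105 + 15 = 120
  break 3: 105 = 105
  break 4: 95 + 40 = 135
  break 5: 95 + 40 = 135
  break 6: 70 + 35 = 105
This matches the lower bound, so 6 is optimal.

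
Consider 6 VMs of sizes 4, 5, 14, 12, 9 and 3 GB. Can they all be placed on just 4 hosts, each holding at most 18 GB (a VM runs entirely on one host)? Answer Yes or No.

A valid assignment using 3 hosts:
  host 1: 14 + 4 = 18
  host 2: 12 + 5 = 17
  host 3: 9 + 3 = 12
That uses only 3 ≤ 4, so 4 hosts are enough.

Yes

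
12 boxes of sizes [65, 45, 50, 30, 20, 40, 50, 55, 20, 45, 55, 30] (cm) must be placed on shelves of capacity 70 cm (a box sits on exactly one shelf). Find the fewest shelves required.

9

Total = 65 + 55 + 55 + 50 + 50 + 45 + 45 + 40 + 30 + 30 + 20 + 20 = 505 cm.
Lower bound: ⌈505/70⌉ = 8 shelves.
A packing using 9 shelves:
  shelf 1: 65 = 65
  shelf 2: 55 = 55
  shelf 3: 55 = 55
  shelf 4: 50 + 20 = 70
  shelf 5: 50 + 20 = 70
  shelf 6: 45 = 45
  shelf 7: 45 = 45
  shelf 8: 40 + 30 = 70
  shelf 9: 30 = 30
No arrangement into 8 shelves stays within capacity, so 9 is optimal.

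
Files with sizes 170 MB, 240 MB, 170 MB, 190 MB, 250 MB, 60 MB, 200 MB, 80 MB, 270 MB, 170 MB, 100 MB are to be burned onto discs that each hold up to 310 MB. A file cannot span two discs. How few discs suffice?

8

Total = 270 + 250 + 240 + 200 + 190 + 170 + 170 + 170 + 100 + 80 + 60 = 1900 MB.
Lower bound: ⌈1900/310⌉ = 7 discs.
Also, 8 files each exceed 155 MB, and no two of those can share a disc, so at least 8 discs are needed.
A packing using 8 discs:
  disc 1: 270 = 270
  disc 2: 250 + 60 = 310
  disc 3: 240 = 240
  disc 4: 200 + 100 = 300
  disc 5: 190 + 80 = 270
  disc 6: 170 = 170
  disc 7: 170 = 170
  disc 8: 170 = 170
This matches the lower bound, so 8 is optimal.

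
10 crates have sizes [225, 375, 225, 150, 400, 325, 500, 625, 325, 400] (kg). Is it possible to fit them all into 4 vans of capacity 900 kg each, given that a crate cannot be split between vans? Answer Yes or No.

Total = 3550 kg; ⌈3550/900⌉ = 4.
The bound of 4 does not rule out 4, but exhaustive search shows no assignment into 4 vans of capacity 900 kg exists — the minimum is 5.

No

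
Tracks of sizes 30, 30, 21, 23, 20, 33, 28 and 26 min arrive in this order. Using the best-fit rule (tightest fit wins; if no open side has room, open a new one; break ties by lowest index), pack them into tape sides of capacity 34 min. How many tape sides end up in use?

  30 → side 1 (new)  [load 30/34]
  30 → side 2 (new)  [load 30/34]
  21 → side 3 (new)  [load 21/34]
  23 → side 4 (new)  [load 23/34]
  20 → side 5 (new)  [load 20/34]
  33 → side 6 (new)  [load 33/34]
  28 → side 7 (new)  [load 28/34]
  26 → side 8 (new)  [load 26/34]
8 tape sides opened.

8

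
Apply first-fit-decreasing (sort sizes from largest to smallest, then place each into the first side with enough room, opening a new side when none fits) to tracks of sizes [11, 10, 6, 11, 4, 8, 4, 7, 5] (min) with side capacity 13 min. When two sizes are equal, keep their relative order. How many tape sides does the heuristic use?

6

Sorted descending: 11, 11, 10, 8, 7, 6, 5, 4, 4.
  11 → side 1 (new)  [load 11/13]
  11 → side 2 (new)  [load 11/13]
  10 → side 3 (new)  [load 10/13]
  8 → side 4 (new)  [load 8/13]
  7 → side 5 (new)  [load 7/13]
  6 → side 5  [load 13/13]
  5 → side 4  [load 13/13]
  4 → side 6 (new)  [load 4/13]
  4 → side 6  [load 8/13]
6 tape sides opened.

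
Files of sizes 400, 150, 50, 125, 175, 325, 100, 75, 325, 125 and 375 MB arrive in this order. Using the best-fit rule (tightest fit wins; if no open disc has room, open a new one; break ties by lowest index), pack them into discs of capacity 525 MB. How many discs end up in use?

  400 → disc 1 (new)  [load 400/525]
  150 → disc 2 (new)  [load 150/525]
  50 → disc 1  [load 450/525]
  125 → disc 2  [load 275/525]
  175 → disc 2  [load 450/525]
  325 → disc 3 (new)  [load 325/525]
  100 → disc 3  [load 425/525]
  75 → disc 1  [load 525/525]
  325 → disc 4 (new)  [load 325/525]
  125 → disc 4  [load 450/525]
  375 → disc 5 (new)  [load 375/525]
5 discs opened.

5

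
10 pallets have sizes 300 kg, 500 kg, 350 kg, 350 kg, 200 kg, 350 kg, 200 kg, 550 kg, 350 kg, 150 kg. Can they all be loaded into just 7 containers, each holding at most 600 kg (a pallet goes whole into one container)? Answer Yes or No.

Yes

A valid assignment using 7 containers:
  container 1: 550 = 550
  container 2: 500 = 500
  container 3: 350 + 200 = 550
  container 4: 350 + 200 = 550
  container 5: 350 + 150 = 500
  container 6: 350 = 350
  container 7: 300 = 300
Every load is within 600 kg, so 7 containers suffice.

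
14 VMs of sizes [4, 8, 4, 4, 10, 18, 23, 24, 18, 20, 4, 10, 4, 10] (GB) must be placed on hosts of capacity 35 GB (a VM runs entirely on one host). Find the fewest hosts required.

Total = 24 + 23 + 20 + 18 + 18 + 10 + 10 + 10 + 8 + 4 + 4 + 4 + 4 + 4 = 161 GB.
Lower bound: ⌈161/35⌉ = 5 hosts.
A packing using 5 hosts:
  host 1: 24 + 10 = 34
  host 2: 23 + 10 = 33
  host 3: 20 + 10 + 4 = 34
  host 4: 18 + 8 + 4 + 4 = 34
  host 5: 18 + 4 + 4 = 26
This matches the lower bound, so 5 is optimal.

5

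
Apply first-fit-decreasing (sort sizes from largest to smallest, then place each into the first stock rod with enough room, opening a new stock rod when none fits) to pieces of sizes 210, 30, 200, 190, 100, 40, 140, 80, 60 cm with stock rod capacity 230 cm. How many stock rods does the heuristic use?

5

Sorted descending: 210, 200, 190, 140, 100, 80, 60, 40, 30.
  210 → stock rod 1 (new)  [load 210/230]
  200 → stock rod 2 (new)  [load 200/230]
  190 → stock rod 3 (new)  [load 190/230]
  140 → stock rod 4 (new)  [load 140/230]
  100 → stock rod 5 (new)  [load 100/230]
  80 → stock rod 4  [load 220/230]
  60 → stock rod 5  [load 160/230]
  40 → stock rod 3  [load 230/230]
  30 → stock rod 2  [load 230/230]
5 stock rods opened.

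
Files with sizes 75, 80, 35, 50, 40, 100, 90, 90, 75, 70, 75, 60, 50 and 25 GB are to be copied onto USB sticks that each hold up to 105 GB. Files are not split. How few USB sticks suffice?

10

Total = 100 + 90 + 90 + 80 + 75 + 75 + 75 + 70 + 60 + 50 + 50 + 40 + 35 + 25 = 915 GB.
Lower bound: ⌈915/105⌉ = 9 USB sticks.
A packing using 10 USB sticks:
  USB stick 1: 100 = 100
  USB stick 2: 90 = 90
  USB stick 3: 90 = 90
  USB stick 4: 80 + 25 = 105
  USB stick 5: 75 = 75
  USB stick 6: 75 = 75
  USB stick 7: 75 = 75
  USB stick 8: 70 + 35 = 105
  USB stick 9: 60 + 40 = 100
  USB stick 10: 50 + 50 = 100
No arrangement into 9 USB sticks stays within capacity, so 10 is optimal.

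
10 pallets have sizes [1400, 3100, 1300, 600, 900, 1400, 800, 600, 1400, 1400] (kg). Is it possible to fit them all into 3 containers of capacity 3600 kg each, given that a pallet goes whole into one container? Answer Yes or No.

Total = 12900 kg; ⌈12900/3600⌉ = 4.
At least 4 containers are required, but only 3 are allowed.

No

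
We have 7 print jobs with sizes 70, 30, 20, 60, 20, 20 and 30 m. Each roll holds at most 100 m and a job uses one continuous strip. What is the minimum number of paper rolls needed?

Total = 70 + 60 + 30 + 30 + 20 + 20 + 20 = 250 m.
Lower bound: ⌈250/100⌉ = 3 paper rolls.
A packing using 3 paper rolls:
  roll 1: 70 + 30 = 100
  roll 2: 60 + 30 = 90
  roll 3: 20 + 20 + 20 = 60
This matches the lower bound, so 3 is optimal.

3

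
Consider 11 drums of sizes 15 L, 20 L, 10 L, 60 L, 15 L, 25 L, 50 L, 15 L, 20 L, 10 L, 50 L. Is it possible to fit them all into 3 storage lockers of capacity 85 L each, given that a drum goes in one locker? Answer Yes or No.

No

Total = 290 L; ⌈290/85⌉ = 4.
At least 4 storage lockers are required, but only 3 are allowed.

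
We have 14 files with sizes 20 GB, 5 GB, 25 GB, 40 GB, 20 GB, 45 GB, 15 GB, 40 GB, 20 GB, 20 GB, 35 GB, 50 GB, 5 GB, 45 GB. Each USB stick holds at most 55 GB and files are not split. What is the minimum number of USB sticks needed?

8

Total = 50 + 45 + 45 + 40 + 40 + 35 + 25 + 20 + 20 + 20 + 20 + 15 + 5 + 5 = 385 GB.
Lower bound: ⌈385/55⌉ = 7 USB sticks.
A packing using 8 USB sticks:
  USB stick 1: 50 + 5 = 55
  USB stick 2: 45 + 5 = 50
  USB stick 3: 45 = 45
  USB stick 4: 40 + 15 = 55
  USB stick 5: 40 = 40
  USB stick 6: 35 + 20 = 55
  USB stick 7: 25 + 20 = 45
  USB stick 8: 20 + 20 = 40
No arrangement into 7 USB sticks stays within capacity, so 8 is optimal.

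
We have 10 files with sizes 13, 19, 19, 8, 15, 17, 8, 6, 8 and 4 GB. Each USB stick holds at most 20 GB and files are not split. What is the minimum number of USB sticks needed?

Total = 19 + 19 + 17 + 15 + 13 + 8 + 8 + 8 + 6 + 4 = 117 GB.
Lower bound: ⌈117/20⌉ = 6 USB sticks.
A packing using 7 USB sticks:
  USB stick 1: 19 = 19
  USB stick 2: 19 = 19
  USB stick 3: 17 = 17
  USB stick 4: 15 + 4 = 19
  USB stick 5: 13 + 6 = 19
  USB stick 6: 8 + 8 = 16
  USB stick 7: 8 = 8
No arrangement into 6 USB sticks stays within capacity, so 7 is optimal.

7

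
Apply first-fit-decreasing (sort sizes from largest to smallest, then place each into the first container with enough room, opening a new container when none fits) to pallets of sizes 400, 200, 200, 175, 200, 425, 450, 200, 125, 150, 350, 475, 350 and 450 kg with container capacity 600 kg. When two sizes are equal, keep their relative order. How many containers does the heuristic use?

Sorted descending: 475, 450, 450, 425, 400, 350, 350, 200, 200, 200, 200, 175, 150, 125.
  475 → container 1 (new)  [load 475/600]
  450 → container 2 (new)  [load 450/600]
  450 → container 3 (new)  [load 450/600]
  425 → container 4 (new)  [load 425/600]
  400 → container 5 (new)  [load 400/600]
  350 → container 6 (new)  [load 350/600]
  350 → container 7 (new)  [load 350/600]
  200 → container 5  [load 600/600]
  200 → container 6  [load 550/600]
  200 → container 7  [load 550/600]
  200 → container 8 (new)  [load 200/600]
  175 → container 4  [load 600/600]
  150 → container 2  [load 600/600]
  125 → container 1  [load 600/600]
8 containers opened.

8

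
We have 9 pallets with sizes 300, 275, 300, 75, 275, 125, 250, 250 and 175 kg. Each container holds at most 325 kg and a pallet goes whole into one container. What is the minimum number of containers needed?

Total = 300 + 300 + 275 + 275 + 250 + 250 + 175 + 125 + 75 = 2025 kg.
Lower bound: ⌈2025/325⌉ = 7 containers.
A packing using 7 containers:
  container 1: 300 = 300
  container 2: 300 = 300
  container 3: 275 = 275
  container 4: 275 = 275
  container 5: 250 + 75 = 325
  container 6: 250 = 250
  container 7: 175 + 125 = 300
This matches the lower bound, so 7 is optimal.

7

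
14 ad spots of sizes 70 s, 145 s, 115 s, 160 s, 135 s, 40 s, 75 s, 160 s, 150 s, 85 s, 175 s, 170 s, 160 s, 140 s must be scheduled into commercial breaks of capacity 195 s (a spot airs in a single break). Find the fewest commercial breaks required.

11

Total = 175 + 170 + 160 + 160 + 160 + 150 + 145 + 140 + 135 + 115 + 85 + 75 + 70 + 40 = 1780 s.
Lower bound: ⌈1780/195⌉ = 10 commercial breaks.
A packing using 11 commercial breaks:
  break 1: 175 = 175
  break 2: 170 = 170
  break 3: 160 = 160
  break 4: 160 = 160
  break 5: 160 = 160
  break 6: 150 + 40 = 190
  break 7: 145 = 145
  break 8: 140 = 140
  break 9: 135 = 135
  break 10: 115 + 75 = 190
  break 11: 85 + 70 = 155
No arrangement into 10 commercial breaks stays within capacity, so 11 is optimal.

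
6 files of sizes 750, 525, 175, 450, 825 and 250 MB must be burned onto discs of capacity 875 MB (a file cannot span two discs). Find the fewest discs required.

Total = 825 + 750 + 525 + 450 + 250 + 175 = 2975 MB.
Lower bound: ⌈2975/875⌉ = 4 discs.
A packing using 4 discs:
  disc 1: 825 = 825
  disc 2: 750 = 750
  disc 3: 525 + 250 = 775
  disc 4: 450 + 175 = 625
This matches the lower bound, so 4 is optimal.

4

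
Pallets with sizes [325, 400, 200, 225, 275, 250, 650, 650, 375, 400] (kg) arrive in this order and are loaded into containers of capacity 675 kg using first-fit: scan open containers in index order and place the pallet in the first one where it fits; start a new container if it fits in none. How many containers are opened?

  325 → container 1 (new)  [load 325/675]
  400 → container 2 (new)  [load 400/675]
  200 → container 1  [load 525/675]
  225 → container 2  [load 625/675]
  275 → container 3 (new)  [load 275/675]
  250 → container 3  [load 525/675]
  650 → container 4 (new)  [load 650/675]
  650 → container 5 (new)  [load 650/675]
  375 → container 6 (new)  [load 375/675]
  400 → container 7 (new)  [load 400/675]
7 containers opened.

7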